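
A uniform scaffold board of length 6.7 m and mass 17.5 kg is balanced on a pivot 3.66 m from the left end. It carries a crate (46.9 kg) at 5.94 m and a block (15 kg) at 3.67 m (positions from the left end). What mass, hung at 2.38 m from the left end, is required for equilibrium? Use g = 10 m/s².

Sum moments about the pivot (at 3.66 m from the left end) (the support reaction has zero arm there).
Beam weight: 17.5 × 10 = 175 N down at 3.35 m → arm 0.31 m, τ = 175 × 0.31 = 54.25 N·m counterclockwise.
Crate: 46.9 × 10 = 469 N down at 5.94 m → arm 2.28 m, τ = 469 × 2.28 = 1069 N·m clockwise.
Block: 15 × 10 = 150 N down at 3.67 m → arm 0.01 m, τ = 150 × 0.01 = 1.5 N·m clockwise.
Net moment of known loads = 1016 N·m clockwise.
An unknown mass m at 2.38 m has arm 1.28 m; its moment is m·g·1.28 counterclockwise.
Setting net torque to zero: m × 10 × 1.28 = 1016 → m = 1016 / (10 × 1.28) = 79.4 kg.

m ≈ 79.4 kg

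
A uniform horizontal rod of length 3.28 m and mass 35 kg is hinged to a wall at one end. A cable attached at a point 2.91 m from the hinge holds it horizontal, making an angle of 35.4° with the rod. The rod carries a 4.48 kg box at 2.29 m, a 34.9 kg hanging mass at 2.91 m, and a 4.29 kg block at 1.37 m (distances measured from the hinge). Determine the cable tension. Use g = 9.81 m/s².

T ≈ 1020 N

Sum moments about the hinge (the unknown hinge reaction has zero arm there).
Beam weight: 35 × 9.81 = 343.4 N down at 1.64 m → arm 1.64 m, τ = 343.4 × 1.64 = 563.2 N·m clockwise.
Box: 4.48 × 9.81 = 43.95 N down at 2.29 m → arm 2.29 m, τ = 43.95 × 2.29 = 100.6 N·m clockwise.
Hanging mass: 34.9 × 9.81 = 342.4 N down at 2.91 m → arm 2.91 m, τ = 342.4 × 2.91 = 996.4 N·m clockwise.
Block: 4.29 × 9.81 = 42.08 N down at 1.37 m → arm 1.37 m, τ = 42.08 × 1.37 = 57.65 N·m clockwise.
Total clockwise load moment = 1718 N·m.
The cable tension T acts at 2.91 m; only its component perpendicular to the rod, T sinθ, produces torque. sin 35.4° = 0.5793.
Setting net torque to zero: T × 2.91 × 0.5793 = 1718 → T = 1718 / 1.686 = 1020 N.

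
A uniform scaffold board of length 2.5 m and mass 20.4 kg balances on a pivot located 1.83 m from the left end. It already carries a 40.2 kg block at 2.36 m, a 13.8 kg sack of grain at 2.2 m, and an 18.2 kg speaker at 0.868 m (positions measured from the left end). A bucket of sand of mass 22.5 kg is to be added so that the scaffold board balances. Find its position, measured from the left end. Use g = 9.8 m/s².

Choose the pivot (at 1.83 m from the left end) as the axis so the support reaction has zero arm there.
Beam weight: 20.4 × 9.8 = 199.9 N down at 1.25 m → arm 0.58 m, τ = 199.9 × 0.58 = 115.9 N·m counterclockwise.
Block: 40.2 × 9.8 = 394 N down at 2.36 m → arm 0.53 m, τ = 394 × 0.53 = 208.8 N·m clockwise.
Sack of grain: 13.8 × 9.8 = 135.2 N down at 2.2 m → arm 0.37 m, τ = 135.2 × 0.37 = 50.02 N·m clockwise.
Speaker: 18.2 × 9.8 = 178.4 N down at 0.868 m → arm 0.962 m, τ = 178.4 × 0.962 = 171.6 N·m counterclockwise.
Net moment of existing loads = 28.68 N·m counterclockwise.
The bucket of sand weighs 22.5 × 9.8 = 220.5 N and must supply an equal clockwise moment, so its lever arm about the pivot is 28.68 / 220.5 = 0.13 m.
That puts it at 1.83 + 0.13 = 1.96 m from the left end.

x ≈ 1.96 m from the left end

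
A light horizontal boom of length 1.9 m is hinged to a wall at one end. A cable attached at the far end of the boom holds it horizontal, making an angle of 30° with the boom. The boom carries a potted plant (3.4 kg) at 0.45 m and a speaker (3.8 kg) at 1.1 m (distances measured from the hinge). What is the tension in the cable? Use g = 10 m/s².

T ≈ 60.1 N

Choose the hinge as the axis so the unknown hinge reaction has zero arm there.
Potted plant: 3.4 × 10 = 34 N down at 0.45 m → arm 0.45 m, τ = 34 × 0.45 = 15.3 N·m clockwise.
Speaker: 3.8 × 10 = 38 N down at 1.1 m → arm 1.1 m, τ = 38 × 1.1 = 41.8 N·m clockwise.
Total clockwise load moment = 57.1 N·m.
The cable tension T acts at 1.9 m; only its component perpendicular to the boom, T sinθ, produces torque. sin 30° = 0.5.
Setting net torque to zero: T × 1.9 × 0.5 = 57.1 → T = 57.1 / 0.95 = 60.1 N.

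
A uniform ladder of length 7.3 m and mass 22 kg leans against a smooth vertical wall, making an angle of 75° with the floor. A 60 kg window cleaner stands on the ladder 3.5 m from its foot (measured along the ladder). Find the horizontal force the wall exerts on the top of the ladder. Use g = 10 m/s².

N_wall ≈ 107 N

Taking torques about the foot of the ladder:
Ladder weight 22×10 = 220 N acts at 3.65 m along the ladder; its horizontal arm is 3.65·cos75° = 0.9447 m → τ = 207.8 N·m clockwise.
Window cleaner: 60×10 = 600 N at 3.5 m → arm 0.9059 m → τ = 543.5 N·m clockwise.
Wall normal N acts horizontally at the top; its moment arm is the height L sinθ = 7.3·sin75° = 7.051 m, counterclockwise.
Setting net torque to zero: N × 7.051 = 751.3 → N = 107 N.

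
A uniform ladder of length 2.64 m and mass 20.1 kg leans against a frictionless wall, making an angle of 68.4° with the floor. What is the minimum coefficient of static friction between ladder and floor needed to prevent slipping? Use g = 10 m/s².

μ_min ≈ 0.198

Take moments about the foot of the ladder.
Ladder weight 20.1×10 = 201 N acts at 1.32 m along the ladder; its horizontal arm is 1.32·cos68.4° = 0.4859 m → τ = 97.67 N·m clockwise.
Wall normal N acts horizontally at the top; its moment arm is the height L sinθ = 2.64·sin68.4° = 2.455 m, counterclockwise.
Στ = 0 ⇒ N × 2.455 = 97.67 ⇒ N = 39.78 N.
ΣFx = 0 ⇒ f = N_wall = 39.78 N. ΣFy = 0 ⇒ N_floor = 201 N.
μ_min = f / N_floor = 39.78 / 201 = 0.198.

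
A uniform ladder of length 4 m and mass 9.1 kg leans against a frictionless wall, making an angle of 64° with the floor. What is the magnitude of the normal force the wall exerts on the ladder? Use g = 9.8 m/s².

N_wall ≈ 21.7 N

Taking torques about the foot of the ladder:
Ladder weight 9.1×9.8 = 89.18 N acts at 2 m along the ladder; its horizontal arm is 2·cos64° = 0.8767 m → τ = 78.18 N·m clockwise.
Wall normal N acts horizontally at the top; its moment arm is the height L sinθ = 4·sin64° = 3.595 m, counterclockwise.
For rotational equilibrium, N × 3.595 = 78.18, so N = 21.7 N.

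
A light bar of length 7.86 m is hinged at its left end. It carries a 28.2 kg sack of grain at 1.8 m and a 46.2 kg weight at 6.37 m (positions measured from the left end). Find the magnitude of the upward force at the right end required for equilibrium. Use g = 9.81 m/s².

Sum moments about the left end (the unknown pivot reaction has zero arm there).
Sack of grain: 28.2 × 9.81 = 276.6 N down at 1.8 m → arm 1.8 m, τ = 276.6 × 1.8 = 497.9 N·m clockwise.
Weight: 46.2 × 9.81 = 453.2 N down at 6.37 m → arm 6.37 m, τ = 453.2 × 6.37 = 2887 N·m clockwise.
Net moment of the loads = 3385 N·m clockwise.
The upward force F acts at the right end, arm 7.86 m, giving F × 7.86 counterclockwise.
Στ = 0 ⇒ F × 7.86 = 3385 ⇒ F = 3385 / 7.86 = 431 N.

F ≈ 431 N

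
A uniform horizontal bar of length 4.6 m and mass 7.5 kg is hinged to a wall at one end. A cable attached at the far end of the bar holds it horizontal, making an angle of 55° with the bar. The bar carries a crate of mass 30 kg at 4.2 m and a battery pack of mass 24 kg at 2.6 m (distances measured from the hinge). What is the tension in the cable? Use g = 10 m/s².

T ≈ 546 N

About the hinge:
Beam weight: 7.5 × 10 = 75 N down at 2.3 m → arm 2.3 m, τ = 75 × 2.3 = 172.5 N·m clockwise.
Crate: 30 × 10 = 300 N down at 4.2 m → arm 4.2 m, τ = 300 × 4.2 = 1260 N·m clockwise.
Battery pack: 24 × 10 = 240 N down at 2.6 m → arm 2.6 m, τ = 240 × 2.6 = 624 N·m clockwise.
Total clockwise load moment = 2056 N·m.
The cable tension T acts at 4.6 m; only its component perpendicular to the bar, T sinθ, produces torque. sin 55° = 0.8192.
Balancing moments: T × 4.6 × 0.8192 = 2056, giving T = 2056 / 3.768 = 546 N.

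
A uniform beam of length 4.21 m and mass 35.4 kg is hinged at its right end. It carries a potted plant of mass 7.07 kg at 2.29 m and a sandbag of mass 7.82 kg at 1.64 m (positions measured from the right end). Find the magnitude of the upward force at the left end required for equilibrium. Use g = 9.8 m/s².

F ≈ 241 N

Choose the right end as the axis so the unknown pivot reaction has zero arm there.
Beam weight: 35.4 × 9.8 = 346.9 N down at 2.105 m → arm 2.105 m, τ = 346.9 × 2.105 = 730.2 N·m counterclockwise.
Potted plant: 7.07 × 9.8 = 69.29 N down at 2.29 m → arm 2.29 m, τ = 69.29 × 2.29 = 158.7 N·m counterclockwise.
Sandbag: 7.82 × 9.8 = 76.64 N down at 1.64 m → arm 1.64 m, τ = 76.64 × 1.64 = 125.7 N·m counterclockwise.
Net moment of the loads = 1015 N·m counterclockwise.
The upward force F acts at the left end, arm 4.21 m, giving F × 4.21 clockwise.
Balancing moments: F × 4.21 = 1015, giving F = 1015 / 4.21 = 241 N.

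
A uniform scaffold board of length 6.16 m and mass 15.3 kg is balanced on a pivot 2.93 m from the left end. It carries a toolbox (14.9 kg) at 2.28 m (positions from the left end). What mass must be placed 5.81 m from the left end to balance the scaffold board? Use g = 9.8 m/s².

Taking torques about the pivot (at 2.93 m from the left end):
Beam weight: 15.3 × 9.8 = 149.9 N down at 3.08 m → arm 0.15 m, τ = 149.9 × 0.15 = 22.48 N·m clockwise.
Toolbox: 14.9 × 9.8 = 146 N down at 2.28 m → arm 0.65 m, τ = 146 × 0.65 = 94.9 N·m counterclockwise.
Net moment of known loads = 72.42 N·m counterclockwise.
An unknown mass m at 5.81 m has arm 2.88 m; its moment is m·g·2.88 clockwise.
Setting net torque to zero: m × 9.8 × 2.88 = 72.42 → m = 72.42 / (9.8 × 2.88) = 2.57 kg.

m ≈ 2.57 kg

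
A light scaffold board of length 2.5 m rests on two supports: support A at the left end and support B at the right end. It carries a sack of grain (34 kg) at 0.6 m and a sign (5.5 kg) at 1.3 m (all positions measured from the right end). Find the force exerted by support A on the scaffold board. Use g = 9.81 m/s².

Take moments about support B.
Sack of grain: 34 × 9.81 = 333.5 N down at 0.6 m → arm 0.6 m, τ = 333.5 × 0.6 = 200.1 N·m counterclockwise.
Sign: 5.5 × 9.81 = 53.96 N down at 1.3 m → arm 1.3 m, τ = 53.96 × 1.3 = 70.15 N·m counterclockwise.
Net load moment about support B = 270.2 N·m counterclockwise.
Reaction R at support A is upward at 2.5 m, arm 2.5 m → moment R × 2.5 clockwise.
Στ = 0 ⇒ R × 2.5 = 270.2 ⇒ R = 108 N.

R_A ≈ 108 N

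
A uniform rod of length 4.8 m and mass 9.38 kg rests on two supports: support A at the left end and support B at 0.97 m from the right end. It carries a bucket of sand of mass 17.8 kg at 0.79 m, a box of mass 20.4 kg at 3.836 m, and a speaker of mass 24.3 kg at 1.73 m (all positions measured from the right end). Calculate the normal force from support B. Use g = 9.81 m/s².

R_B ≈ 482 N

Sum moments about support A (its reaction then has zero moment arm).
Beam weight: 9.38 × 9.81 = 92.02 N down at 2.4 m → arm 2.4 m, τ = 92.02 × 2.4 = 220.8 N·m clockwise.
Bucket of sand: 17.8 × 9.81 = 174.6 N down at 0.79 m → arm 4.01 m, τ = 174.6 × 4.01 = 700.1 N·m clockwise.
Box: 20.4 × 9.81 = 200.1 N down at 3.836 m → arm 0.964 m, τ = 200.1 × 0.964 = 192.9 N·m clockwise.
Speaker: 24.3 × 9.81 = 238.4 N down at 1.73 m → arm 3.07 m, τ = 238.4 × 3.07 = 731.9 N·m clockwise.
Net load moment about support A = 1846 N·m clockwise.
Reaction R at support B is upward at 0.97 m, arm 3.83 m → moment R × 3.83 counterclockwise.
Balancing moments: R × 3.83 = 1846, giving R = 482 N.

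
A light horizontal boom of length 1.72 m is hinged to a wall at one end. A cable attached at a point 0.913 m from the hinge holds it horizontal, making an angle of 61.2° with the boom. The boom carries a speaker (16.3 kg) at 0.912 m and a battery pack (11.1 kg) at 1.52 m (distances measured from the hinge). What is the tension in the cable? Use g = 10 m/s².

T ≈ 397 N

About the hinge:
Speaker: 16.3 × 10 = 163 N down at 0.912 m → arm 0.912 m, τ = 163 × 0.912 = 148.7 N·m clockwise.
Battery pack: 11.1 × 10 = 111 N down at 1.52 m → arm 1.52 m, τ = 111 × 1.52 = 168.7 N·m clockwise.
Total clockwise load moment = 317.4 N·m.
The cable tension T acts at 0.913 m; only its component perpendicular to the boom, T sinθ, produces torque. sin 61.2° = 0.8763.
For rotational equilibrium, T × 0.913 × 0.8763 = 317.4, so T = 317.4 / 0.8001 = 397 N.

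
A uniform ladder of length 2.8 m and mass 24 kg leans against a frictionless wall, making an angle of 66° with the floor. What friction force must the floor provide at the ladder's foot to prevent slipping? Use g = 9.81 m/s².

f ≈ 52.4 N

Choose the foot of the ladder as the axis so the floor normal and friction both act there and drop out.
Ladder weight 24×9.81 = 235.4 N acts at 1.4 m along the ladder; its horizontal arm is 1.4·cos66° = 0.5694 m → τ = 134 N·m clockwise.
Wall normal N acts horizontally at the top; its moment arm is the height L sinθ = 2.8·sin66° = 2.558 m, counterclockwise.
Στ = 0 ⇒ N × 2.558 = 134 ⇒ N = 52.4 N.
ΣFx = 0: friction at the foot balances the wall's push, so f = N_wall = 52.4 N.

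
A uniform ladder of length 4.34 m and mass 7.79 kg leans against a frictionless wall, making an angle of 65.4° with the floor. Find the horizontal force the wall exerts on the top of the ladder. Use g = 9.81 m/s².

N_wall ≈ 17.5 N

Sum moments about the foot of the ladder (the floor normal and friction both act there and drop out).
Ladder weight 7.79×9.81 = 76.42 N acts at 2.17 m along the ladder; its horizontal arm is 2.17·cos65.4° = 0.9033 m → τ = 69.03 N·m clockwise.
Wall normal N acts horizontally at the top; its moment arm is the height L sinθ = 4.34·sin65.4° = 3.946 m, counterclockwise.
For rotational equilibrium, N × 3.946 = 69.03, so N = 17.5 N.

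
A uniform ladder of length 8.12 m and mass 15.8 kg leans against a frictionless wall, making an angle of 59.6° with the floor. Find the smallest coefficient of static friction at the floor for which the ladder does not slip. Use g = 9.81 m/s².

μ_min ≈ 0.293

Choose the foot of the ladder as the axis so the floor normal and friction both act there and drop out.
Ladder weight 15.8×9.81 = 155 N acts at 4.06 m along the ladder; its horizontal arm is 4.06·cos59.6° = 2.054 m → τ = 318.4 N·m clockwise.
Wall normal N acts horizontally at the top; its moment arm is the height L sinθ = 8.12·sin59.6° = 7.004 m, counterclockwise.
Balancing moments: N × 7.004 = 318.4, giving N = 45.46 N.
ΣFx = 0 ⇒ f = N_wall = 45.46 N. ΣFy = 0 ⇒ N_floor = 155 N.
μ_min = f / N_floor = 45.46 / 155 = 0.293.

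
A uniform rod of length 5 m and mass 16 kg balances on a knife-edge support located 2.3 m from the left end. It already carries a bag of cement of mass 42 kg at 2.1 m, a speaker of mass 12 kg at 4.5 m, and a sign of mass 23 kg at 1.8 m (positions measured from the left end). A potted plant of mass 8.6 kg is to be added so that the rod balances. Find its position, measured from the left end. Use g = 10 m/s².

x ≈ 1.17 m from the left end

Sum moments about the knife-edge support (at 2.3 m from the left end) (the support reaction has zero arm there).
Beam weight: 16 × 10 = 160 N down at 2.5 m → arm 0.2 m, τ = 160 × 0.2 = 32 N·m clockwise.
Bag of cement: 42 × 10 = 420 N down at 2.1 m → arm 0.2 m, τ = 420 × 0.2 = 84 N·m counterclockwise.
Speaker: 12 × 10 = 120 N down at 4.5 m → arm 2.2 m, τ = 120 × 2.2 = 264 N·m clockwise.
Sign: 23 × 10 = 230 N down at 1.8 m → arm 0.5 m, τ = 230 × 0.5 = 115 N·m counterclockwise.
Net moment of existing loads = 97 N·m clockwise.
The potted plant weighs 8.6 × 10 = 86 N and must supply an equal counterclockwise moment, so its lever arm about the knife-edge support is 97 / 86 = 1.13 m.
That puts it at 2.3 − 1.13 = 1.17 m from the left end.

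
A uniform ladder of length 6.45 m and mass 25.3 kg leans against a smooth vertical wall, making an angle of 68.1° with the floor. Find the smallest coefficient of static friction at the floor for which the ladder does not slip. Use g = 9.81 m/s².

About the foot of the ladder:
Ladder weight 25.3×9.81 = 248.2 N acts at 3.225 m along the ladder; its horizontal arm is 3.225·cos68.1° = 1.203 m → τ = 298.6 N·m clockwise.
Wall normal N acts horizontally at the top; its moment arm is the height L sinθ = 6.45·sin68.1° = 5.985 m, counterclockwise.
Balancing moments: N × 5.985 = 298.6, giving N = 49.89 N.
ΣFx = 0 ⇒ f = N_wall = 49.89 N. ΣFy = 0 ⇒ N_floor = 248.2 N.
μ_min = f / N_floor = 49.89 / 248.2 = 0.201.

μ_min ≈ 0.201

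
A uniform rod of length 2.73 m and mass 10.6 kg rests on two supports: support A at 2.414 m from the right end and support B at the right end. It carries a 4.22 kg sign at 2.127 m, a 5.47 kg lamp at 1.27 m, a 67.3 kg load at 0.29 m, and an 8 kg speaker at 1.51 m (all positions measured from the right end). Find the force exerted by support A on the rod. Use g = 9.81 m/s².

Taking torques about support B:
Beam weight: 10.6 × 9.81 = 104 N down at 1.365 m → arm 1.365 m, τ = 104 × 1.365 = 142 N·m counterclockwise.
Sign: 4.22 × 9.81 = 41.4 N down at 2.127 m → arm 2.127 m, τ = 41.4 × 2.127 = 88.06 N·m counterclockwise.
Lamp: 5.47 × 9.81 = 53.66 N down at 1.27 m → arm 1.27 m, τ = 53.66 × 1.27 = 68.15 N·m counterclockwise.
Load: 67.3 × 9.81 = 660.2 N down at 0.29 m → arm 0.29 m, τ = 660.2 × 0.29 = 191.5 N·m counterclockwise.
Speaker: 8 × 9.81 = 78.48 N down at 1.51 m → arm 1.51 m, τ = 78.48 × 1.51 = 118.5 N·m counterclockwise.
Net load moment about support B = 608.2 N·m counterclockwise.
Reaction R at support A is upward at 2.414 m, arm 2.414 m → moment R × 2.414 clockwise.
For rotational equilibrium, R × 2.414 = 608.2, so R = 252 N.

R_A ≈ 252 N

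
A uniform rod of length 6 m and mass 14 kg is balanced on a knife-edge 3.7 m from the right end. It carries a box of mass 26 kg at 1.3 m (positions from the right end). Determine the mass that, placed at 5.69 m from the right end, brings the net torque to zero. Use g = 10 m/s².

m ≈ 36.3 kg

Take moments about the knife-edge (at 3.7 m from the right end).
Beam weight: 14 × 10 = 140 N down at 3 m → arm 0.7 m, τ = 140 × 0.7 = 98 N·m clockwise.
Box: 26 × 10 = 260 N down at 1.3 m → arm 2.4 m, τ = 260 × 2.4 = 624 N·m clockwise.
Net moment of known loads = 722 N·m clockwise.
An unknown mass m at 5.69 m has arm 1.99 m; its moment is m·g·1.99 counterclockwise.
For rotational equilibrium, m × 10 × 1.99 = 722, so m = 722 / (10 × 1.99) = 36.3 kg.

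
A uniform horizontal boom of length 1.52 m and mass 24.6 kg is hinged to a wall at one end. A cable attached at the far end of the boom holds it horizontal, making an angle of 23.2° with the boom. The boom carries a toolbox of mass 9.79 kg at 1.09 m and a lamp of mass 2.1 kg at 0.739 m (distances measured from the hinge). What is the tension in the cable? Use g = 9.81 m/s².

T ≈ 507 N

Taking torques about the hinge:
Beam weight: 24.6 × 9.81 = 241.3 N down at 0.76 m → arm 0.76 m, τ = 241.3 × 0.76 = 183.4 N·m clockwise.
Toolbox: 9.79 × 9.81 = 96.04 N down at 1.09 m → arm 1.09 m, τ = 96.04 × 1.09 = 104.7 N·m clockwise.
Lamp: 2.1 × 9.81 = 20.6 N down at 0.739 m → arm 0.739 m, τ = 20.6 × 0.739 = 15.22 N·m clockwise.
Total clockwise load moment = 303.3 N·m.
The cable tension T acts at 1.52 m; only its component perpendicular to the boom, T sinθ, produces torque. sin 23.2° = 0.3939.
Setting net torque to zero: T × 1.52 × 0.3939 = 303.3 → T = 303.3 / 0.5987 = 507 N.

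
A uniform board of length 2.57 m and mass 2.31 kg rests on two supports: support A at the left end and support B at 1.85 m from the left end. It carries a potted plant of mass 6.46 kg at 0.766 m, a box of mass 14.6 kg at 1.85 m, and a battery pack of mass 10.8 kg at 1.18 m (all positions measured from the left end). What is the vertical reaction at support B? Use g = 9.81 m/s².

R_B ≈ 253 N

Sum moments about support A (its reaction then has zero moment arm).
Beam weight: 2.31 × 9.81 = 22.66 N down at 1.285 m → arm 1.285 m, τ = 22.66 × 1.285 = 29.12 N·m clockwise.
Potted plant: 6.46 × 9.81 = 63.37 N down at 0.766 m → arm 0.766 m, τ = 63.37 × 0.766 = 48.54 N·m clockwise.
Box: 14.6 × 9.81 = 143.2 N down at 1.85 m → arm 1.85 m, τ = 143.2 × 1.85 = 264.9 N·m clockwise.
Battery pack: 10.8 × 9.81 = 105.9 N down at 1.18 m → arm 1.18 m, τ = 105.9 × 1.18 = 125 N·m clockwise.
Net load moment about support A = 467.6 N·m clockwise.
Reaction R at support B is upward at 1.85 m, arm 1.85 m → moment R × 1.85 counterclockwise.
Balancing moments: R × 1.85 = 467.6, giving R = 253 N.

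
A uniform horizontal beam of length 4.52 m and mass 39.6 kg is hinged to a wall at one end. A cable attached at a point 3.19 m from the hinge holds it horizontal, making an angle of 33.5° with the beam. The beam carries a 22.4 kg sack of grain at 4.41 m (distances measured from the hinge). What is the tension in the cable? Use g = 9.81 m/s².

T ≈ 1050 N

About the hinge:
Beam weight: 39.6 × 9.81 = 388.5 N down at 2.26 m → arm 2.26 m, τ = 388.5 × 2.26 = 878 N·m clockwise.
Sack of grain: 22.4 × 9.81 = 219.7 N down at 4.41 m → arm 4.41 m, τ = 219.7 × 4.41 = 968.9 N·m clockwise.
Total clockwise load moment = 1847 N·m.
The cable tension T acts at 3.19 m; only its component perpendicular to the beam, T sinθ, produces torque. sin 33.5° = 0.5519.
Setting net torque to zero: T × 3.19 × 0.5519 = 1847 → T = 1847 / 1.761 = 1050 N.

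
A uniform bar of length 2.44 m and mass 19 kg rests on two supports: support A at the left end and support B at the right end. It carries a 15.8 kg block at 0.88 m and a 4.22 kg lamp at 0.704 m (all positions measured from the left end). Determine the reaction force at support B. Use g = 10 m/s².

Sum moments about support A (its reaction then has zero moment arm).
Beam weight: 19 × 10 = 190 N down at 1.22 m → arm 1.22 m, τ = 190 × 1.22 = 231.8 N·m clockwise.
Block: 15.8 × 10 = 158 N down at 0.88 m → arm 0.88 m, τ = 158 × 0.88 = 139 N·m clockwise.
Lamp: 4.22 × 10 = 42.2 N down at 0.704 m → arm 0.704 m, τ = 42.2 × 0.704 = 29.71 N·m clockwise.
Net load moment about support A = 400.5 N·m clockwise.
Reaction R at support B is upward at 2.44 m, arm 2.44 m → moment R × 2.44 counterclockwise.
Balancing moments: R × 2.44 = 400.5, giving R = 164 N.

R_B ≈ 164 N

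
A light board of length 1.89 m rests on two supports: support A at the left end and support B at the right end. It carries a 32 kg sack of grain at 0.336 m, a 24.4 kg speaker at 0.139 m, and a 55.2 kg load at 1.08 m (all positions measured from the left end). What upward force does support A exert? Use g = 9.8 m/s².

Sum moments about support B (its reaction then has zero moment arm).
Sack of grain: 32 × 9.8 = 313.6 N down at 0.336 m → arm 1.554 m, τ = 313.6 × 1.554 = 487.3 N·m counterclockwise.
Speaker: 24.4 × 9.8 = 239.1 N down at 0.139 m → arm 1.751 m, τ = 239.1 × 1.751 = 418.7 N·m counterclockwise.
Load: 55.2 × 9.8 = 541 N down at 1.08 m → arm 0.81 m, τ = 541 × 0.81 = 438.2 N·m counterclockwise.
Net load moment about support B = 1344 N·m counterclockwise.
Reaction R at support A is upward at 0 m, arm 1.89 m → moment R × 1.89 clockwise.
Setting net torque to zero: R × 1.89 = 1344 → R = 711 N.

R_A ≈ 711 N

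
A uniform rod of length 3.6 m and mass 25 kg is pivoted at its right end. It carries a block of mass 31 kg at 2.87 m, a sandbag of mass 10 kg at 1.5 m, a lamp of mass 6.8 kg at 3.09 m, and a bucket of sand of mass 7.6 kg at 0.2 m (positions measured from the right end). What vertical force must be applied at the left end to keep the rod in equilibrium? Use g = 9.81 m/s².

F ≈ 467 N

Choose the right end as the axis so the unknown pivot reaction has zero arm there.
Beam weight: 25 × 9.81 = 245.2 N down at 1.8 m → arm 1.8 m, τ = 245.2 × 1.8 = 441.4 N·m counterclockwise.
Block: 31 × 9.81 = 304.1 N down at 2.87 m → arm 2.87 m, τ = 304.1 × 2.87 = 872.8 N·m counterclockwise.
Sandbag: 10 × 9.81 = 98.1 N down at 1.5 m → arm 1.5 m, τ = 98.1 × 1.5 = 147.1 N·m counterclockwise.
Lamp: 6.8 × 9.81 = 66.71 N down at 3.09 m → arm 3.09 m, τ = 66.71 × 3.09 = 206.1 N·m counterclockwise.
Bucket of sand: 7.6 × 9.81 = 74.56 N down at 0.2 m → arm 0.2 m, τ = 74.56 × 0.2 = 14.91 N·m counterclockwise.
Net moment of the loads = 1682 N·m counterclockwise.
The upward force F acts at the left end, arm 3.6 m, giving F × 3.6 clockwise.
For rotational equilibrium, F × 3.6 = 1682, so F = 1682 / 3.6 = 467 N.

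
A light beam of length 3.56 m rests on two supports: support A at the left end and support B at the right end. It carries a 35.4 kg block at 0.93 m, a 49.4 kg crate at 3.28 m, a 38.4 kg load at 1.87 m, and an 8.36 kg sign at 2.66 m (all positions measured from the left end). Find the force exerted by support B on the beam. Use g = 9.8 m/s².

Choose support A as the axis so its reaction then has zero moment arm.
Block: 35.4 × 9.8 = 346.9 N down at 0.93 m → arm 0.93 m, τ = 346.9 × 0.93 = 322.6 N·m clockwise.
Crate: 49.4 × 9.8 = 484.1 N down at 3.28 m → arm 3.28 m, τ = 484.1 × 3.28 = 1588 N·m clockwise.
Load: 38.4 × 9.8 = 376.3 N down at 1.87 m → arm 1.87 m, τ = 376.3 × 1.87 = 703.7 N·m clockwise.
Sign: 8.36 × 9.8 = 81.93 N down at 2.66 m → arm 2.66 m, τ = 81.93 × 2.66 = 217.9 N·m clockwise.
Net load moment about support A = 2832 N·m clockwise.
Reaction R at support B is upward at 3.56 m, arm 3.56 m → moment R × 3.56 counterclockwise.
Balancing moments: R × 3.56 = 2832, giving R = 796 N.

R_B ≈ 796 N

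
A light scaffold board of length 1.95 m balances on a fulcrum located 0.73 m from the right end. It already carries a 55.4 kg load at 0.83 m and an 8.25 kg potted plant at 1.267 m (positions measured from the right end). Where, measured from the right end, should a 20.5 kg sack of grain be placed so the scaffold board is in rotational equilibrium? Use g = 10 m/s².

x ≈ 0.244 m from the right end

About the fulcrum (at 0.73 m from the right end):
Load: 55.4 × 10 = 554 N down at 0.83 m → arm 0.1 m, τ = 554 × 0.1 = 55.4 N·m counterclockwise.
Potted plant: 8.25 × 10 = 82.5 N down at 1.267 m → arm 0.537 m, τ = 82.5 × 0.537 = 44.3 N·m counterclockwise.
Net moment of existing loads = 99.7 N·m counterclockwise.
The sack of grain weighs 20.5 × 10 = 205 N and must supply an equal clockwise moment, so its lever arm about the fulcrum is 99.7 / 205 = 0.486 m.
That puts it at 0.73 − 0.486 = 0.244 m from the right end.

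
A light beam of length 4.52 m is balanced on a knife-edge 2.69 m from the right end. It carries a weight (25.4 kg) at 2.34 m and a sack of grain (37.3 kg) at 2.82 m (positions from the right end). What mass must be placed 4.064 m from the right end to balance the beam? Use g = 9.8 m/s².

m ≈ 2.94 kg

About the knife-edge (at 2.69 m from the right end):
Weight: 25.4 × 9.8 = 248.9 N down at 2.34 m → arm 0.35 m, τ = 248.9 × 0.35 = 87.11 N·m clockwise.
Sack of grain: 37.3 × 9.8 = 365.5 N down at 2.82 m → arm 0.13 m, τ = 365.5 × 0.13 = 47.52 N·m counterclockwise.
Net moment of known loads = 39.59 N·m clockwise.
An unknown mass m at 4.064 m has arm 1.374 m; its moment is m·g·1.374 counterclockwise.
For rotational equilibrium, m × 9.8 × 1.374 = 39.59, so m = 39.59 / (9.8 × 1.374) = 2.94 kg.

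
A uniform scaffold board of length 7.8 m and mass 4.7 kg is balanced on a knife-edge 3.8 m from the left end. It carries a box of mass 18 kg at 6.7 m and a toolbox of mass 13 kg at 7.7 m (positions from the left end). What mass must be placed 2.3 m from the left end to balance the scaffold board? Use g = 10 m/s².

About the knife-edge (at 3.8 m from the left end):
Beam weight: 4.7 × 10 = 47 N down at 3.9 m → arm 0.1 m, τ = 47 × 0.1 = 4.7 N·m clockwise.
Box: 18 × 10 = 180 N down at 6.7 m → arm 2.9 m, τ = 180 × 2.9 = 522 N·m clockwise.
Toolbox: 13 × 10 = 130 N down at 7.7 m → arm 3.9 m, τ = 130 × 3.9 = 507 N·m clockwise.
Net moment of known loads = 1034 N·m clockwise.
An unknown mass m at 2.3 m has arm 1.5 m; its moment is m·g·1.5 counterclockwise.
Balancing moments: m × 10 × 1.5 = 1034, giving m = 1034 / (10 × 1.5) = 68.9 kg.

m ≈ 68.9 kg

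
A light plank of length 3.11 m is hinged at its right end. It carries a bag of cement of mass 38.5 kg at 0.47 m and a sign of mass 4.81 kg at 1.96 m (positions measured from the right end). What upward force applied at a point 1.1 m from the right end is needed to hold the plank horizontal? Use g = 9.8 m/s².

F ≈ 245 N

Choose the right end as the axis so the unknown pivot reaction has zero arm there.
Bag of cement: 38.5 × 9.8 = 377.3 N down at 0.47 m → arm 0.47 m, τ = 377.3 × 0.47 = 177.3 N·m counterclockwise.
Sign: 4.81 × 9.8 = 47.14 N down at 1.96 m → arm 1.96 m, τ = 47.14 × 1.96 = 92.39 N·m counterclockwise.
Net moment of the loads = 269.7 N·m counterclockwise.
The upward force F acts at a point 1.1 m from the right end, arm 1.1 m, giving F × 1.1 clockwise.
Setting net torque to zero: F × 1.1 = 269.7 → F = 269.7 / 1.1 = 245 N.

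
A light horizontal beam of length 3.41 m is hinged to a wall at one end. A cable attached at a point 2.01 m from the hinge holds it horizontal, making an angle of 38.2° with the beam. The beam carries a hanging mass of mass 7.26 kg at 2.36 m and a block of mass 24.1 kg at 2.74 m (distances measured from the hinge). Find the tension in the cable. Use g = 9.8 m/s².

T ≈ 656 N

Take moments about the hinge.
Hanging mass: 7.26 × 9.8 = 71.15 N down at 2.36 m → arm 2.36 m, τ = 71.15 × 2.36 = 167.9 N·m clockwise.
Block: 24.1 × 9.8 = 236.2 N down at 2.74 m → arm 2.74 m, τ = 236.2 × 2.74 = 647.2 N·m clockwise.
Total clockwise load moment = 815.1 N·m.
The cable tension T acts at 2.01 m; only its component perpendicular to the beam, T sinθ, produces torque. sin 38.2° = 0.6184.
Setting net torque to zero: T × 2.01 × 0.6184 = 815.1 → T = 815.1 / 1.243 = 656 N.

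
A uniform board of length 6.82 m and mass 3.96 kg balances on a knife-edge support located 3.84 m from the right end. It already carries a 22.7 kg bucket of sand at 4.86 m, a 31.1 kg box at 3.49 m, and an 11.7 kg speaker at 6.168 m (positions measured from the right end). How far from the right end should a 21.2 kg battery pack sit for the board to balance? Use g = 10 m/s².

x ≈ 2.06 m from the right end

About the knife-edge support (at 3.84 m from the right end):
Beam weight: 3.96 × 10 = 39.6 N down at 3.41 m → arm 0.43 m, τ = 39.6 × 0.43 = 17.03 N·m clockwise.
Bucket of sand: 22.7 × 10 = 227 N down at 4.86 m → arm 1.02 m, τ = 227 × 1.02 = 231.5 N·m counterclockwise.
Box: 31.1 × 10 = 311 N down at 3.49 m → arm 0.35 m, τ = 311 × 0.35 = 108.8 N·m clockwise.
Speaker: 11.7 × 10 = 117 N down at 6.168 m → arm 2.328 m, τ = 117 × 2.328 = 272.4 N·m counterclockwise.
Net moment of existing loads = 378.1 N·m counterclockwise.
The battery pack weighs 21.2 × 10 = 212 N and must supply an equal clockwise moment, so its lever arm about the knife-edge support is 378.1 / 212 = 1.78 m.
That puts it at 3.84 − 1.78 = 2.06 m from the right end.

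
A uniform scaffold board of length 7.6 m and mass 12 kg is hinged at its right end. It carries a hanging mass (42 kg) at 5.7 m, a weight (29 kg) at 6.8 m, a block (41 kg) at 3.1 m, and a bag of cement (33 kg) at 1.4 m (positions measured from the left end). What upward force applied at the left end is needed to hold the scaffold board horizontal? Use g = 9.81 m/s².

F ≈ 694 N

Choose the right end as the axis so the unknown pivot reaction has zero arm there.
Beam weight: 12 × 9.81 = 117.7 N down at 3.8 m → arm 3.8 m, τ = 117.7 × 3.8 = 447.3 N·m counterclockwise.
Hanging mass: 42 × 9.81 = 412 N down at 5.7 m → arm 1.9 m, τ = 412 × 1.9 = 782.8 N·m counterclockwise.
Weight: 29 × 9.81 = 284.5 N down at 6.8 m → arm 0.8 m, τ = 284.5 × 0.8 = 227.6 N·m counterclockwise.
Block: 41 × 9.81 = 402.2 N down at 3.1 m → arm 4.5 m, τ = 402.2 × 4.5 = 1810 N·m counterclockwise.
Bag of cement: 33 × 9.81 = 323.7 N down at 1.4 m → arm 6.2 m, τ = 323.7 × 6.2 = 2007 N·m counterclockwise.
Net moment of the loads = 5275 N·m counterclockwise.
The upward force F acts at the left end, arm 7.6 m, giving F × 7.6 clockwise.
For rotational equilibrium, F × 7.6 = 5275, so F = 5275 / 7.6 = 694 N.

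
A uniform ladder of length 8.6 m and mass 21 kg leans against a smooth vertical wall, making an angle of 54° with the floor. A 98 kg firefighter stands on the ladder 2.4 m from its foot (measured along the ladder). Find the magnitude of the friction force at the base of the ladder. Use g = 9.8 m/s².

Choose the foot of the ladder as the axis so the floor normal and friction both act there and drop out.
Ladder weight 21×9.8 = 205.8 N acts at 4.3 m along the ladder; its horizontal arm is 4.3·cos54° = 2.527 m → τ = 520.1 N·m clockwise.
Firefighter: 98×9.8 = 960.4 N at 2.4 m → arm 1.411 m → τ = 1355 N·m clockwise.
Wall normal N acts horizontally at the top; its moment arm is the height L sinθ = 8.6·sin54° = 6.958 m, counterclockwise.
For rotational equilibrium, N × 6.958 = 1875, so N = 269 N.
ΣFx = 0: friction at the foot balances the wall's push, so f = N_wall = 269 N.

f ≈ 269 N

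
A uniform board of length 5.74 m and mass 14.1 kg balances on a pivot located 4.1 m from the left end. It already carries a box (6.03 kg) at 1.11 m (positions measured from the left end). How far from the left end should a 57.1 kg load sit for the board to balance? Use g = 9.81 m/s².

x ≈ 4.72 m from the left end

Taking torques about the pivot (at 4.1 m from the left end):
Beam weight: 14.1 × 9.81 = 138.3 N down at 2.87 m → arm 1.23 m, τ = 138.3 × 1.23 = 170.1 N·m counterclockwise.
Box: 6.03 × 9.81 = 59.15 N down at 1.11 m → arm 2.99 m, τ = 59.15 × 2.99 = 176.9 N·m counterclockwise.
Net moment of existing loads = 347 N·m counterclockwise.
The load weighs 57.1 × 9.81 = 560.2 N and must supply an equal clockwise moment, so its lever arm about the pivot is 347 / 560.2 = 0.619 m.
That puts it at 4.1 + 0.619 = 4.72 m from the left end.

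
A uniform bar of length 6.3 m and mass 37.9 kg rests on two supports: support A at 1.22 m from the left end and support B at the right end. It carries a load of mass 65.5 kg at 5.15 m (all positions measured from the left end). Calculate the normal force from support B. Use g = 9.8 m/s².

R_B ≈ 638 N

About support A:
Beam weight: 37.9 × 9.8 = 371.4 N down at 3.15 m → arm 1.93 m, τ = 371.4 × 1.93 = 716.8 N·m clockwise.
Load: 65.5 × 9.8 = 641.9 N down at 5.15 m → arm 3.93 m, τ = 641.9 × 3.93 = 2523 N·m clockwise.
Net load moment about support A = 3240 N·m clockwise.
Reaction R at support B is upward at 6.3 m, arm 5.08 m → moment R × 5.08 counterclockwise.
Balancing moments: R × 5.08 = 3240, giving R = 638 N.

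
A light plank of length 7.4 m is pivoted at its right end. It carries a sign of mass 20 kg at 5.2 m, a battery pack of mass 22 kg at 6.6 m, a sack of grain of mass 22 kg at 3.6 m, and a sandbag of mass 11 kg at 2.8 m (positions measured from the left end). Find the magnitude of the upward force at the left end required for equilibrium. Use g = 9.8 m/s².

F ≈ 259 N

Sum moments about the right end (the unknown pivot reaction has zero arm there).
Sign: 20 × 9.8 = 196 N down at 5.2 m → arm 2.2 m, τ = 196 × 2.2 = 431.2 N·m counterclockwise.
Battery pack: 22 × 9.8 = 215.6 N down at 6.6 m → arm 0.8 m, τ = 215.6 × 0.8 = 172.5 N·m counterclockwise.
Sack of grain: 22 × 9.8 = 215.6 N down at 3.6 m → arm 3.8 m, τ = 215.6 × 3.8 = 819.3 N·m counterclockwise.
Sandbag: 11 × 9.8 = 107.8 N down at 2.8 m → arm 4.6 m, τ = 107.8 × 4.6 = 495.9 N·m counterclockwise.
Net moment of the loads = 1919 N·m counterclockwise.
The upward force F acts at the left end, arm 7.4 m, giving F × 7.4 clockwise.
Setting net torque to zero: F × 7.4 = 1919 → F = 1919 / 7.4 = 259 N.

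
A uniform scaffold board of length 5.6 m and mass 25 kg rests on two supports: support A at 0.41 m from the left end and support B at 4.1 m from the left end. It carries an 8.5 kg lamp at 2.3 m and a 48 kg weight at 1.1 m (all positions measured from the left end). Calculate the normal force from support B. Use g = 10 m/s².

R_B ≈ 295 N

Sum moments about support A (its reaction then has zero moment arm).
Beam weight: 25 × 10 = 250 N down at 2.8 m → arm 2.39 m, τ = 250 × 2.39 = 597.5 N·m clockwise.
Lamp: 8.5 × 10 = 85 N down at 2.3 m → arm 1.89 m, τ = 85 × 1.89 = 160.7 N·m clockwise.
Weight: 48 × 10 = 480 N down at 1.1 m → arm 0.69 m, τ = 480 × 0.69 = 331.2 N·m clockwise.
Net load moment about support A = 1089 N·m clockwise.
Reaction R at support B is upward at 4.1 m, arm 3.69 m → moment R × 3.69 counterclockwise.
For rotational equilibrium, R × 3.69 = 1089, so R = 295 N.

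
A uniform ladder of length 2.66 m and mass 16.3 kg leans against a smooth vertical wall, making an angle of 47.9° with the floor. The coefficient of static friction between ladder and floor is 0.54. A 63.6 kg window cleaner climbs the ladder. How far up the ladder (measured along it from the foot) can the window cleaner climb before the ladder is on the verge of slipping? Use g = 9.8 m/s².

d ≈ 1.66 m

Choose the foot of the ladder as the axis so the floor normal and friction both act there and drop out.
Ladder weight 16.3×9.8 = 159.7 N acts at 1.33 m along the ladder; its horizontal arm is 1.33·cos47.9° = 0.8917 m → τ = 142.4 N·m clockwise.
Window cleaner weight 63.6×9.8 = 623.3 N at distance d → arm d·cos47.9° → τ = 623.3·d·0.6704 clockwise.
Wall normal N at the top has arm L sinθ = 1.974 m counterclockwise, so Στ = 0 gives N·1.974 = 142.4 + 417.9·d.
ΣFy = 0 ⇒ N_floor = 783 N, so the maximum friction is μ_s·N_floor = 0.54×783 = 422.8 N. ΣFx = 0 ⇒ N_wall = f, so at the slipping point N = 422.8 N.
Substituting: 422.8×1.974 = 142.4 + 417.9·d ⇒ d = (834.6 − 142.4) / 417.9 = 1.66 m.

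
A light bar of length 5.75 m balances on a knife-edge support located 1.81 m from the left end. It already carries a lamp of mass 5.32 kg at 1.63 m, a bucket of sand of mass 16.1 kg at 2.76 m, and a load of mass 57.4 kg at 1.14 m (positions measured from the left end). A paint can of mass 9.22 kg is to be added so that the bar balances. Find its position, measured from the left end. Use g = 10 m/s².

x ≈ 4.43 m from the left end

Taking torques about the knife-edge support (at 1.81 m from the left end):
Lamp: 5.32 × 10 = 53.2 N down at 1.63 m → arm 0.18 m, τ = 53.2 × 0.18 = 9.576 N·m counterclockwise.
Bucket of sand: 16.1 × 10 = 161 N down at 2.76 m → arm 0.95 m, τ = 161 × 0.95 = 152.9 N·m clockwise.
Load: 57.4 × 10 = 574 N down at 1.14 m → arm 0.67 m, τ = 574 × 0.67 = 384.6 N·m counterclockwise.
Net moment of existing loads = 241.3 N·m counterclockwise.
The paint can weighs 9.22 × 10 = 92.2 N and must supply an equal clockwise moment, so its lever arm about the knife-edge support is 241.3 / 92.2 = 2.62 m.
That puts it at 1.81 + 2.62 = 4.43 m from the left end.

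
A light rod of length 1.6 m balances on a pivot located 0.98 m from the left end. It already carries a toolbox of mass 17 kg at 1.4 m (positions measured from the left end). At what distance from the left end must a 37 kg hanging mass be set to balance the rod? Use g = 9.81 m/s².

x ≈ 0.787 m from the left end

Take moments about the pivot (at 0.98 m from the left end).
Toolbox: 17 × 9.81 = 166.8 N down at 1.4 m → arm 0.42 m, τ = 166.8 × 0.42 = 70.06 N·m clockwise.
Net moment of existing loads = 70.06 N·m clockwise.
The hanging mass weighs 37 × 9.81 = 363 N and must supply an equal counterclockwise moment, so its lever arm about the pivot is 70.06 / 363 = 0.193 m.
That puts it at 0.98 − 0.193 = 0.787 m from the left end.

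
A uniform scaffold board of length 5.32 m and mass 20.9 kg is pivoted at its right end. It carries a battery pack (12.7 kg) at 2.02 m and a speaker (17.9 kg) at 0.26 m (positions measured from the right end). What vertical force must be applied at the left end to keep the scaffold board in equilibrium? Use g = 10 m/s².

Sum moments about the right end (the unknown pivot reaction has zero arm there).
Beam weight: 20.9 × 10 = 209 N down at 2.66 m → arm 2.66 m, τ = 209 × 2.66 = 555.9 N·m counterclockwise.
Battery pack: 12.7 × 10 = 127 N down at 2.02 m → arm 2.02 m, τ = 127 × 2.02 = 256.5 N·m counterclockwise.
Speaker: 17.9 × 10 = 179 N down at 0.26 m → arm 0.26 m, τ = 179 × 0.26 = 46.54 N·m counterclockwise.
Net moment of the loads = 858.9 N·m counterclockwise.
The upward force F acts at the left end, arm 5.32 m, giving F × 5.32 clockwise.
For rotational equilibrium, F × 5.32 = 858.9, so F = 858.9 / 5.32 = 161 N.

F ≈ 161 N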